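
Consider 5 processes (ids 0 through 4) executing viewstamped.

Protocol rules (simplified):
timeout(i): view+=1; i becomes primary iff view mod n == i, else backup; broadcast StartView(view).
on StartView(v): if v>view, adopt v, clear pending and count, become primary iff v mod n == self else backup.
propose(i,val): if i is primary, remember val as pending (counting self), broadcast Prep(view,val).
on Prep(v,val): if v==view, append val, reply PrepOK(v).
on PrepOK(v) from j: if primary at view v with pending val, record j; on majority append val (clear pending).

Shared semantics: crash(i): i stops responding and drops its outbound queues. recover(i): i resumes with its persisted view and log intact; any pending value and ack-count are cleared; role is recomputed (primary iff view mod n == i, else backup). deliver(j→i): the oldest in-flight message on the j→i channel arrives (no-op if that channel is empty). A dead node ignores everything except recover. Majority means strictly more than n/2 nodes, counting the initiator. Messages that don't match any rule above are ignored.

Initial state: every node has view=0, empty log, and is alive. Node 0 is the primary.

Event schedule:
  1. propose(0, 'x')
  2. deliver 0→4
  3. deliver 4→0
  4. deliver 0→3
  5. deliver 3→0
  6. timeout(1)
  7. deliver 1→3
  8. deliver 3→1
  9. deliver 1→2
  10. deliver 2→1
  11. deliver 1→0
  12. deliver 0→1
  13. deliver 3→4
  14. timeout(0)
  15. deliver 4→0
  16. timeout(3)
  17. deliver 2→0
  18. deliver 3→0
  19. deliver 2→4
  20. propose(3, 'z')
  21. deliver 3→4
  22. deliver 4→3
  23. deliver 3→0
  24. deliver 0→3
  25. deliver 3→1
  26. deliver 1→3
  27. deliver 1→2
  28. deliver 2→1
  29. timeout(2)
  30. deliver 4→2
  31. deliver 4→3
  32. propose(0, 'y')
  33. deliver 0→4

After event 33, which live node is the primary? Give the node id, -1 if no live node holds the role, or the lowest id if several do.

e1 propose(0,'x'): ·
e2 deliver 0→4: 4[back,v=0,x]
e3 deliver 4→0: ·
e4 deliver 0→3: 3[back,v=0,x]
e5 deliver 3→0: 0[prim,v=0,x]
e6 timeout(1): 1[prim,v=1,-]
e7 deliver 1→3: 3[back,v=1,x]
e8 deliver 3→1: ·
e9 deliver 1→2: 2[back,v=1,-]
e10 deliver 2→1: ·
e11 deliver 1→0: 0[back,v=1,x]
e12 deliver 0→1: ·
e13 deliver 3→4: ·
e14 timeout(0): 0[back,v=2,x]
e15 deliver 4→0: ·
e16 timeout(3): 3[back,v=2,x]
e17 deliver 2→0: ·
e18 deliver 3→0: ·
e19 deliver 2→4: ·
e20 propose(3,'z'): ·
e21 deliver 3→4: 4[back,v=2,x]
e22 deliver 4→3: ·
e23 deliver 3→0: ·
e24 deliver 0→3: ·
e25 deliver 3→1: 1[back,v=2,-]
e26 deliver 1→3: ·
e27 deliver 1→2: ·
e28 deliver 2→1: ·
e29 timeout(2): 2[prim,v=2,-]
e30 deliver 4→2: ·
e31 deliver 4→3: ·
e32 propose(0,'y'): ·
e33 deliver 0→4: ·

2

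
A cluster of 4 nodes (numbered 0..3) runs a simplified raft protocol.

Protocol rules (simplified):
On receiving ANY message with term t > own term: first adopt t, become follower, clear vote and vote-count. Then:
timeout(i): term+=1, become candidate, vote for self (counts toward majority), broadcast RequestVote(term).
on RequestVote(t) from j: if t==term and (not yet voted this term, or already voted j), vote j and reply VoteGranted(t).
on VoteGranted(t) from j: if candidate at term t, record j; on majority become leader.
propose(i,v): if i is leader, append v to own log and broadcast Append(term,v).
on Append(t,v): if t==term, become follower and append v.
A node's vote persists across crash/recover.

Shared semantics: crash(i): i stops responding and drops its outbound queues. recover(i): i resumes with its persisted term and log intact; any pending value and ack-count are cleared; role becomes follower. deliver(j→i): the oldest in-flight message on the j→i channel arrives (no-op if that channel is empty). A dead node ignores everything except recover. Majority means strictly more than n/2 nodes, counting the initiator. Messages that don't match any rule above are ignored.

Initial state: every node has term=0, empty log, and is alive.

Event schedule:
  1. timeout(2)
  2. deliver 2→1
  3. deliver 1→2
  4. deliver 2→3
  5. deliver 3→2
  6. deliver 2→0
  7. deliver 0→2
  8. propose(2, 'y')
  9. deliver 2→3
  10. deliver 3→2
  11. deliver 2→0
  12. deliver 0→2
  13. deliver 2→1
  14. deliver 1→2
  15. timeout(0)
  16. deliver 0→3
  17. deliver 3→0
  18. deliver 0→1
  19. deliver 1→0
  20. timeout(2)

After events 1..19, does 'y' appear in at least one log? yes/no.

e1 timeout(2): 2[cand,t=1,-]
e2 deliver 2→1: 1[foll,t=1,-]
e3 deliver 1→2: ·
e4 deliver 2→3: 3[foll,t=1,-]
e5 deliver 3→2: 2[lead,t=1,-]
e6 deliver 2→0: 0[foll,t=1,-]
e7 deliver 0→2: ·
e8 propose(2,'y'): 2[lead,t=1,y]
e9 deliver 2→3: 3[foll,t=1,y]
e10 deliver 3→2: ·
e11 deliver 2→0: 0[foll,t=1,y]
e12 deliver 0→2: ·
e13 deliver 2→1: 1[foll,t=1,y]
e14 deliver 1→2: ·
e15 timeout(0): 0[cand,t=2,y]
e16 deliver 0→3: 3[foll,t=2,y]
e17 deliver 3→0: ·
e18 deliver 0→1: 1[foll,t=2,y]
e19 deliver 1→0: 0[lead,t=2,y]

yes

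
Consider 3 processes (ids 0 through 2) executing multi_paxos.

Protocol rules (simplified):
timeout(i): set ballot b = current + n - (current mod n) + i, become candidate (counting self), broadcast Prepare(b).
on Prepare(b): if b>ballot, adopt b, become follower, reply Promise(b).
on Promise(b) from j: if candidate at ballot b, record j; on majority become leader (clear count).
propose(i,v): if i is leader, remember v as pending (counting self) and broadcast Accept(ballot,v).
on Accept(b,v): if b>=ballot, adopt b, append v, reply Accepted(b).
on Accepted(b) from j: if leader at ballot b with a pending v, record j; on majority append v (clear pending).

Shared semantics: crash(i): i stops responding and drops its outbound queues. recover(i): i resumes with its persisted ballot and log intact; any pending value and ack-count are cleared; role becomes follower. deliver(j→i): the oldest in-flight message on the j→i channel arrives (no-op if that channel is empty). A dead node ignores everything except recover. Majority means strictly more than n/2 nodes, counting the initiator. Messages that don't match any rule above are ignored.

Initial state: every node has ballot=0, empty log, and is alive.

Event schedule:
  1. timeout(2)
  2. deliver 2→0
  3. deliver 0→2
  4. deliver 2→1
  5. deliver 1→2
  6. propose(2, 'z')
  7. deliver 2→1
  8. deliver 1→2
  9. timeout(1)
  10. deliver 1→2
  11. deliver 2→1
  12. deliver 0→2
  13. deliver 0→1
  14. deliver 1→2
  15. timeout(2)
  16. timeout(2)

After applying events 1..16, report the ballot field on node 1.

7

[1] timeout(2) → N2(cand b5 [-])
[2] deliver 2→0 → N0(foll b5 [-])
[3] deliver 0→2 → N2(lead b5 [-])
[4] deliver 2→1 → N1(foll b5 [-])
[5] deliver 1→2 → ∅
[6] propose(2,'z') → ∅
[7] deliver 2→1 → N1(foll b5 [z])
[8] deliver 1→2 → N2(lead b5 [z])
[9] timeout(1) → N1(cand b7 [z])
[10] deliver 1→2 → N2(foll b7 [z])
[11] deliver 2→1 → N1(lead b7 [z])
[12] deliver 0→2 → ∅
[13] deliver 0→1 → ∅
[14] deliver 1→2 → ∅
[15] timeout(2) → N2(cand b11 [z])
[16] timeout(2) → N2(cand b14 [z])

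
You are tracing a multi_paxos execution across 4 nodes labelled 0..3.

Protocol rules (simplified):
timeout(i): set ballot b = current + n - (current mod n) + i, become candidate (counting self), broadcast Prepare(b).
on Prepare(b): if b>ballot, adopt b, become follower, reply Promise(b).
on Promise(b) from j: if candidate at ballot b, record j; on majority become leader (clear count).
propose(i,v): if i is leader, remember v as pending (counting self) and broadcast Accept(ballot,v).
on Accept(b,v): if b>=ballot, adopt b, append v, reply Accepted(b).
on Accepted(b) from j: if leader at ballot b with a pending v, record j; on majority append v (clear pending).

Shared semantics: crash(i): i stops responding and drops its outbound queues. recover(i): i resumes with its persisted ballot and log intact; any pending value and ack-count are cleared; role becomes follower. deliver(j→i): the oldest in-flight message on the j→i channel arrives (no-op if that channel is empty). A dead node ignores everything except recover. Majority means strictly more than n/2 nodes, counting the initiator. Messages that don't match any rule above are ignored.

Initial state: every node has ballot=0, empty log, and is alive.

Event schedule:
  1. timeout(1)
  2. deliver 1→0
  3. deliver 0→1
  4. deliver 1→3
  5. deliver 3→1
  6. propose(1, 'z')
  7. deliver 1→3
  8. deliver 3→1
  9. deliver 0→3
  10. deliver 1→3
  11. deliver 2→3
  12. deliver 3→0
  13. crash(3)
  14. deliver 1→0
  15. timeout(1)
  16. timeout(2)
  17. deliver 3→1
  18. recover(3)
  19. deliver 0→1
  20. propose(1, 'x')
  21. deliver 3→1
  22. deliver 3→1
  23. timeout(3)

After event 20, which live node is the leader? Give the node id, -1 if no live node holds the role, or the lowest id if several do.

e1 timeout(1): 1[cand,b=5,-]
e2 deliver 1→0: 0[foll,b=5,-]
e3 deliver 0→1: ·
e4 deliver 1→3: 3[foll,b=5,-]
e5 deliver 3→1: 1[lead,b=5,-]
e6 propose(1,'z'): ·
e7 deliver 1→3: 3[foll,b=5,z]
e8 deliver 3→1: ·
e9 deliver 0→3: ·
e10 deliver 1→3: ·
e11 deliver 2→3: ·
e12 deliver 3→0: ·
e13 crash(3): 3[✗foll,b=5,z]
e14 deliver 1→0: 0[foll,b=5,z]
e15 timeout(1): 1[cand,b=9,-]
e16 timeout(2): 2[cand,b=6,-]
e17 deliver 3→1: ·
e18 recover(3): 3[foll,b=5,z]
e19 deliver 0→1: ·
e20 propose(1,'x'): ·

-1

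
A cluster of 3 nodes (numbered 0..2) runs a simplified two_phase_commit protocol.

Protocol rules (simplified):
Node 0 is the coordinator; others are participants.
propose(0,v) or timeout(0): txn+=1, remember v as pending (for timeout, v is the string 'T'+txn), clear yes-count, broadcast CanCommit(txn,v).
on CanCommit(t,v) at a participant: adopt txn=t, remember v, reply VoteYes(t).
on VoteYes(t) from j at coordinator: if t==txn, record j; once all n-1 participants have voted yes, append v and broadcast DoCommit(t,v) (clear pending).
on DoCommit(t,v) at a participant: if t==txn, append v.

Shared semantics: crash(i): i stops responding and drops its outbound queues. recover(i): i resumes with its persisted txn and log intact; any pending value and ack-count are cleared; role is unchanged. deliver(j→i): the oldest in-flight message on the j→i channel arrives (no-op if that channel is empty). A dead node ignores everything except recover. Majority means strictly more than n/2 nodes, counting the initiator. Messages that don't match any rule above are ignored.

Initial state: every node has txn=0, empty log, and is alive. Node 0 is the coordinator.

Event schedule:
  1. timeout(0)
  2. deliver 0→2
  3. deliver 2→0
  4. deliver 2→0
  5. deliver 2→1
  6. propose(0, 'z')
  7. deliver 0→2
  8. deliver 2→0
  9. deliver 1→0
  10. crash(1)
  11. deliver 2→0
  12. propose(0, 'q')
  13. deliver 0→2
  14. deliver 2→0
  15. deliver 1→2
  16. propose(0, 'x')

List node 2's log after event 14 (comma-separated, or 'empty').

step 1 timeout(0): 0={coor,t=1,log=-}
step 2 deliver 0→2: 2={part,t=1,log=-}
step 3 deliver 2→0: —
step 4 deliver 2→0: —
step 5 deliver 2→1: —
step 6 propose(0,'z'): 0={coor,t=2,log=-}
step 7 deliver 0→2: 2={part,t=2,log=-}
step 8 deliver 2→0: —
step 9 deliver 1→0: —
step 10 crash(1): 1={✗part,t=0,log=-}
step 11 deliver 2→0: —
step 12 propose(0,'q'): 0={coor,t=3,log=-}
step 13 deliver 0→2: 2={part,t=3,log=-}
step 14 deliver 2→0: —

empty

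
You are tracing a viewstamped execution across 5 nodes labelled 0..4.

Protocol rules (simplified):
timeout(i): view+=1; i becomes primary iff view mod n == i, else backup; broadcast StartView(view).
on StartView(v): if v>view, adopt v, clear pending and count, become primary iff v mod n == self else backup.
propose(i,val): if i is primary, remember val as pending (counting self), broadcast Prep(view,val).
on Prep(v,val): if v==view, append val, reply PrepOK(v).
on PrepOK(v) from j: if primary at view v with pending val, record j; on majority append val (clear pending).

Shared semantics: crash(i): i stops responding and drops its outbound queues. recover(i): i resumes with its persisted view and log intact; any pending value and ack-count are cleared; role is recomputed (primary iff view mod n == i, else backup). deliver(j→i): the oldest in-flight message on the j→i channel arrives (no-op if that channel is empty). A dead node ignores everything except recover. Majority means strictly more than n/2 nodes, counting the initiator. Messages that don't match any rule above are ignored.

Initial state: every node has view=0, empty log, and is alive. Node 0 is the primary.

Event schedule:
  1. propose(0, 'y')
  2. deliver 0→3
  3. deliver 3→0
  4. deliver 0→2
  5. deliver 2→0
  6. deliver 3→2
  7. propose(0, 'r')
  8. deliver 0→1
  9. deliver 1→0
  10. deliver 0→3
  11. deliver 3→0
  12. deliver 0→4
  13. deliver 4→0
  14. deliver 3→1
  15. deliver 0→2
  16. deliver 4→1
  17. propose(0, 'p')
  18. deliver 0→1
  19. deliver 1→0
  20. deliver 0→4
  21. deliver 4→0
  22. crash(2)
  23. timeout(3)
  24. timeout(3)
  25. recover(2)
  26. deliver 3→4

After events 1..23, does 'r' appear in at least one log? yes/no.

yes

e1 propose(0,'y'): ·
e2 deliver 0→3: 3[back,v=0,y]
e3 deliver 3→0: ·
e4 deliver 0→2: 2[back,v=0,y]
e5 deliver 2→0: 0[prim,v=0,y]
e6 deliver 3→2: ·
e7 propose(0,'r'): ·
e8 deliver 0→1: 1[back,v=0,y]
e9 deliver 1→0: ·
e10 deliver 0→3: 3[back,v=0,y,r]
e11 deliver 3→0: 0[prim,v=0,y,r]
e12 deliver 0→4: 4[back,v=0,y]
e13 deliver 4→0: ·
e14 deliver 3→1: ·
e15 deliver 0→2: 2[back,v=0,y,r]
e16 deliver 4→1: ·
e17 propose(0,'p'): ·
e18 deliver 0→1: 1[back,v=0,y,r]
e19 deliver 1→0: ·
e20 deliver 0→4: 4[back,v=0,y,r]
e21 deliver 4→0: 0[prim,v=0,y,r,p]
e22 crash(2): 2[✗back,v=0,y,r]
e23 timeout(3): 3[back,v=1,y,r]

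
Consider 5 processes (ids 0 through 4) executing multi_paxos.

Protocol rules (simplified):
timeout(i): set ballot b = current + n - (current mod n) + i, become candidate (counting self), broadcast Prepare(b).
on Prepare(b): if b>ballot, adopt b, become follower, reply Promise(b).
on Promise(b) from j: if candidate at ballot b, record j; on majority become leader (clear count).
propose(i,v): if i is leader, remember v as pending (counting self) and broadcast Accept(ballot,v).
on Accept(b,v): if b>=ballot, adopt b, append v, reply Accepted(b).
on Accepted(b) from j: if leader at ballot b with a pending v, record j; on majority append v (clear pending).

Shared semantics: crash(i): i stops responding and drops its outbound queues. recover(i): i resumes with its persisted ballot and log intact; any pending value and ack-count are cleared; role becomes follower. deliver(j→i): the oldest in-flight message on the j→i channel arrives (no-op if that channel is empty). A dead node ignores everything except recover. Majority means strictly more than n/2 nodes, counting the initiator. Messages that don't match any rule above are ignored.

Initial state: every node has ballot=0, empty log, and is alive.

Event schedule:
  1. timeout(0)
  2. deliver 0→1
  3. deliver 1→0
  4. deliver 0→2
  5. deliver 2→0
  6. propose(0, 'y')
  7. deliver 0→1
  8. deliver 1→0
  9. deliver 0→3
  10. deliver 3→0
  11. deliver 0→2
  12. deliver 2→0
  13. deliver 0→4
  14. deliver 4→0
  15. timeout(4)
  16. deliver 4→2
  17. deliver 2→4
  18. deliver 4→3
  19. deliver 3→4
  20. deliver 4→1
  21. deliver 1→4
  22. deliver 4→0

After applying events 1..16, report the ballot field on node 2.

14

after 1 — timeout(0): n0:cand/b5/[-]
after 2 — deliver 0→1: n1:foll/b5/[-]
after 3 — deliver 1→0: ·
after 4 — deliver 0→2: n2:foll/b5/[-]
after 5 — deliver 2→0: n0:lead/b5/[-]
after 6 — propose(0,'y'): ·
after 7 — deliver 0→1: n1:foll/b5/[y]
after 8 — deliver 1→0: ·
after 9 — deliver 0→3: n3:foll/b5/[-]
after 10 — deliver 3→0: ·
after 11 — deliver 0→2: n2:foll/b5/[y]
after 12 — deliver 2→0: n0:lead/b5/[y]
after 13 — deliver 0→4: n4:foll/b5/[-]
after 14 — deliver 4→0: ·
after 15 — timeout(4): n4:cand/b14/[-]
after 16 — deliver 4→2: n2:foll/b14/[y]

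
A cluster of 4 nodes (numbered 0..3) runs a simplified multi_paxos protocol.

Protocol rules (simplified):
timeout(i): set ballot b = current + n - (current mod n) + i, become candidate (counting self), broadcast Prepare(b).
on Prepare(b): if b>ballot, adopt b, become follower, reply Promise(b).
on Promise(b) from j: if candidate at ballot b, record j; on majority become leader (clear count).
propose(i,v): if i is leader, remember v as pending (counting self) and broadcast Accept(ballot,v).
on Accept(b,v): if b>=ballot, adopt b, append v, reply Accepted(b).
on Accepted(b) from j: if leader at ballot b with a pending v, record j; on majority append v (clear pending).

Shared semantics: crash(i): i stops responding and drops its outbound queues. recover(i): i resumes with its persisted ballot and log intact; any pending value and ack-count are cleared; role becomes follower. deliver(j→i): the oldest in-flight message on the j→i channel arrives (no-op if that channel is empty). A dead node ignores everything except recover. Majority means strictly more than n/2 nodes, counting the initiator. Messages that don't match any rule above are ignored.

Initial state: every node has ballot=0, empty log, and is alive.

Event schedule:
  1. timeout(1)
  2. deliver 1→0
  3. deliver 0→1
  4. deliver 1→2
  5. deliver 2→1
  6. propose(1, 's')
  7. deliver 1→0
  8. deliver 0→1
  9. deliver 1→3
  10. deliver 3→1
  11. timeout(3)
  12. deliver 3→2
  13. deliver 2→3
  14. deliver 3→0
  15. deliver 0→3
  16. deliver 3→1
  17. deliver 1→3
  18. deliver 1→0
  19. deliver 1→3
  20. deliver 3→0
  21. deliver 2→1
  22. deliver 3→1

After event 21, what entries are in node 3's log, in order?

after 1 — timeout(1): n1:cand/b5/[-]
after 2 — deliver 1→0: n0:foll/b5/[-]
after 3 — deliver 0→1: ·
after 4 — deliver 1→2: n2:foll/b5/[-]
after 5 — deliver 2→1: n1:lead/b5/[-]
after 6 — propose(1,'s'): ·
after 7 — deliver 1→0: n0:foll/b5/[s]
after 8 — deliver 0→1: ·
after 9 — deliver 1→3: n3:foll/b5/[-]
after 10 — deliver 3→1: ·
after 11 — timeout(3): n3:cand/b11/[-]
after 12 — deliver 3→2: n2:foll/b11/[-]
after 13 — deliver 2→3: ·
after 14 — deliver 3→0: n0:foll/b11/[s]
after 15 — deliver 0→3: n3:lead/b11/[-]
after 16 — deliver 3→1: n1:foll/b11/[-]
after 17 — deliver 1→3: ·
after 18 — deliver 1→0: ·
after 19 — deliver 1→3: ·
after 20 — deliver 3→0: ·
after 21 — deliver 2→1: ·

empty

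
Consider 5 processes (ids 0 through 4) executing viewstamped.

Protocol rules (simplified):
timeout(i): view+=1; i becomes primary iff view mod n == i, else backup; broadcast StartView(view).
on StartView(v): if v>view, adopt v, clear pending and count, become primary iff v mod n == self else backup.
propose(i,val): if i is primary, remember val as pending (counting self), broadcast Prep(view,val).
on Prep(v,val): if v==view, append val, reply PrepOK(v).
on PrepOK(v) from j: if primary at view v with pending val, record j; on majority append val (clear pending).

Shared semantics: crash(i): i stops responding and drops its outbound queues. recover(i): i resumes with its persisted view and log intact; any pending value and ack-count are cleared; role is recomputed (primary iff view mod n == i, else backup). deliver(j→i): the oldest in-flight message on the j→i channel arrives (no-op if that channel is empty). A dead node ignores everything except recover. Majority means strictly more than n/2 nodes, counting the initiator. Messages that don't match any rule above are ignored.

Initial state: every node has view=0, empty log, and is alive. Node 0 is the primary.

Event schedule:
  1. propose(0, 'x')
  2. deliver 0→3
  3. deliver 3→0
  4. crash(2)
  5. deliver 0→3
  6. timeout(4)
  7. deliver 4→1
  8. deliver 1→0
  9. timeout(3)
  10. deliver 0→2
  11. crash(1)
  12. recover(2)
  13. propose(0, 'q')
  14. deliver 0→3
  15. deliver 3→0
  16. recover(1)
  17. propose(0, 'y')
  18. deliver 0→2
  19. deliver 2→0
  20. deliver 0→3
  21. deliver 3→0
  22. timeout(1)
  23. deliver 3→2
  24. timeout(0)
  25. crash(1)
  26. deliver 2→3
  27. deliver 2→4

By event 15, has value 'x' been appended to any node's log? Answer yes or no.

yes

e1 propose(0,'x'): ·
e2 deliver 0→3: 3[back,v=0,x]
e3 deliver 3→0: ·
e4 crash(2): 2[✗back,v=0,-]
e5 deliver 0→3: ·
e6 timeout(4): 4[back,v=1,-]
e7 deliver 4→1: 1[prim,v=1,-]
e8 deliver 1→0: ·
e9 timeout(3): 3[back,v=1,x]
e10 deliver 0→2: ·
e11 crash(1): 1[✗prim,v=1,-]
e12 recover(2): 2[back,v=0,-]
e13 propose(0,'q'): ·
e14 deliver 0→3: ·
e15 deliver 3→0: 0[back,v=1,-]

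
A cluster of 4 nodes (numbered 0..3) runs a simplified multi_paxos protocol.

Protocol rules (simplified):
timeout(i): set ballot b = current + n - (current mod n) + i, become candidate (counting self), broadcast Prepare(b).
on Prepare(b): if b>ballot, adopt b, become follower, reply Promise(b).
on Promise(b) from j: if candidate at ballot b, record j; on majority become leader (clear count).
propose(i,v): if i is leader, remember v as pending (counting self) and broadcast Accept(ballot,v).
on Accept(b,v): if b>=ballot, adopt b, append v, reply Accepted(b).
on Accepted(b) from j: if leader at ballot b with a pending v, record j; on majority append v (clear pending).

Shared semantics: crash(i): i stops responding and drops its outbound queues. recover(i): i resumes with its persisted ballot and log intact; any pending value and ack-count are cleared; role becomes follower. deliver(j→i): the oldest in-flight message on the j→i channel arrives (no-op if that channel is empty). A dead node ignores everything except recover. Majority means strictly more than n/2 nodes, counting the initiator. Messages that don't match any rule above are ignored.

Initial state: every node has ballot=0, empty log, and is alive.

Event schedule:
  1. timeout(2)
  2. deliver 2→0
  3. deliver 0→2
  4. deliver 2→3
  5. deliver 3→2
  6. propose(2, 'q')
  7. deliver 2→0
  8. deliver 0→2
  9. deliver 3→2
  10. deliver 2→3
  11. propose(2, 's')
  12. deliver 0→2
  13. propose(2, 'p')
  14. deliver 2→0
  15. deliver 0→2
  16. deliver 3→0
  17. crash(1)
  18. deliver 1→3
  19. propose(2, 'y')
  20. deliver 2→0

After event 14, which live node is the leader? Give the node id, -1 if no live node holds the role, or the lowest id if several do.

after 1 — timeout(2): n2:cand/b6/[-]
after 2 — deliver 2→0: n0:foll/b6/[-]
after 3 — deliver 0→2: ·
after 4 — deliver 2→3: n3:foll/b6/[-]
after 5 — deliver 3→2: n2:lead/b6/[-]
after 6 — propose(2,'q'): ·
after 7 — deliver 2→0: n0:foll/b6/[q]
after 8 — deliver 0→2: ·
after 9 — deliver 3→2: ·
after 10 — deliver 2→3: n3:foll/b6/[q]
after 11 — propose(2,'s'): ·
after 12 — deliver 0→2: ·
after 13 — propose(2,'p'): ·
after 14 — deliver 2→0: n0:foll/b6/[q,s]

2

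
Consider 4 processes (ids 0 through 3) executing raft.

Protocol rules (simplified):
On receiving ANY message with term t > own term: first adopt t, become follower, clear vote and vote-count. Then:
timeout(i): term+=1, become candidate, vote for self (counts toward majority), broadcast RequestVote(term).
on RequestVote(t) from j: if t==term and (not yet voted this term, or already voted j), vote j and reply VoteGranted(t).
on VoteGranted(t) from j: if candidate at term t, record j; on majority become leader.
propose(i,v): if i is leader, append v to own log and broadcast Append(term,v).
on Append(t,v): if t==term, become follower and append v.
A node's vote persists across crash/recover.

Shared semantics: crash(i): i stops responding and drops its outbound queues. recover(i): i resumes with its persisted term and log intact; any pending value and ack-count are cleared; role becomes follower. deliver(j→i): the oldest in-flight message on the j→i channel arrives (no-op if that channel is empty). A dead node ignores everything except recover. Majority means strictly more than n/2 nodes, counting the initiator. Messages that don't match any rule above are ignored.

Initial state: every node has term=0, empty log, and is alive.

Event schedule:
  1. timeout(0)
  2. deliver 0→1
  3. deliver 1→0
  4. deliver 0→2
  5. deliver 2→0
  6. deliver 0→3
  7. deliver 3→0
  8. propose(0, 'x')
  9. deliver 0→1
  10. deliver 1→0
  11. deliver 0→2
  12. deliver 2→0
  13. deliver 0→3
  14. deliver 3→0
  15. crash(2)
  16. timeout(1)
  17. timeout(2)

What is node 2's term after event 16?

1

[1] timeout(0) → N0(cand t1 [-])
[2] deliver 0→1 → N1(foll t1 [-])
[3] deliver 1→0 → ∅
[4] deliver 0→2 → N2(foll t1 [-])
[5] deliver 2→0 → N0(lead t1 [-])
[6] deliver 0→3 → N3(foll t1 [-])
[7] deliver 3→0 → ∅
[8] propose(0,'x') → N0(lead t1 [x])
[9] deliver 0→1 → N1(foll t1 [x])
[10] deliver 1→0 → ∅
[11] deliver 0→2 → N2(foll t1 [x])
[12] deliver 2→0 → ∅
[13] deliver 0→3 → N3(foll t1 [x])
[14] deliver 3→0 → ∅
[15] crash(2) → N2(✗foll t1 [x])
[16] timeout(1) → N1(cand t2 [x])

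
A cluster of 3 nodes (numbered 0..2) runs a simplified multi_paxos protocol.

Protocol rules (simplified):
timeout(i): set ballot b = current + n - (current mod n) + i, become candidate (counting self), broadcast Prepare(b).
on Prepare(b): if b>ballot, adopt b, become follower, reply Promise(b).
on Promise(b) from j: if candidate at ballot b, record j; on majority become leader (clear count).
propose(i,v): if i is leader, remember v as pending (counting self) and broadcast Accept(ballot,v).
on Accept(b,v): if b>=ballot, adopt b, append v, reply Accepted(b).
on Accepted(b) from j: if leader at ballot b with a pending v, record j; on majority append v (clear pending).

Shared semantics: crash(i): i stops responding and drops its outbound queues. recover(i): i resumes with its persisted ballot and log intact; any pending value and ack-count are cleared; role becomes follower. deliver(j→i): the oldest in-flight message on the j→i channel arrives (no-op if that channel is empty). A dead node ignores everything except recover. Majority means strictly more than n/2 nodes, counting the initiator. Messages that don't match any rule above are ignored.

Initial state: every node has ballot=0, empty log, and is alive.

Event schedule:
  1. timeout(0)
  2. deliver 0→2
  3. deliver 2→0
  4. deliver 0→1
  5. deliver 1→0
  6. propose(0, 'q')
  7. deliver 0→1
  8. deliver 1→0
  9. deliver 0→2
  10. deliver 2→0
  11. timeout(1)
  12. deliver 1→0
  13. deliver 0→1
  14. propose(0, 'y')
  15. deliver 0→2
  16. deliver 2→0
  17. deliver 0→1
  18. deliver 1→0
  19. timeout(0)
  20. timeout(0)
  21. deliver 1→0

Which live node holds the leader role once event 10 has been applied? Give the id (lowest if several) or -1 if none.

0

after 1 — timeout(0): n0:cand/b3/[-]
after 2 — deliver 0→2: n2:foll/b3/[-]
after 3 — deliver 2→0: n0:lead/b3/[-]
after 4 — deliver 0→1: n1:foll/b3/[-]
after 5 — deliver 1→0: ·
after 6 — propose(0,'q'): ·
after 7 — deliver 0→1: n1:foll/b3/[q]
after 8 — deliver 1→0: n0:lead/b3/[q]
after 9 — deliver 0→2: n2:foll/b3/[q]
after 10 — deliver 2→0: ·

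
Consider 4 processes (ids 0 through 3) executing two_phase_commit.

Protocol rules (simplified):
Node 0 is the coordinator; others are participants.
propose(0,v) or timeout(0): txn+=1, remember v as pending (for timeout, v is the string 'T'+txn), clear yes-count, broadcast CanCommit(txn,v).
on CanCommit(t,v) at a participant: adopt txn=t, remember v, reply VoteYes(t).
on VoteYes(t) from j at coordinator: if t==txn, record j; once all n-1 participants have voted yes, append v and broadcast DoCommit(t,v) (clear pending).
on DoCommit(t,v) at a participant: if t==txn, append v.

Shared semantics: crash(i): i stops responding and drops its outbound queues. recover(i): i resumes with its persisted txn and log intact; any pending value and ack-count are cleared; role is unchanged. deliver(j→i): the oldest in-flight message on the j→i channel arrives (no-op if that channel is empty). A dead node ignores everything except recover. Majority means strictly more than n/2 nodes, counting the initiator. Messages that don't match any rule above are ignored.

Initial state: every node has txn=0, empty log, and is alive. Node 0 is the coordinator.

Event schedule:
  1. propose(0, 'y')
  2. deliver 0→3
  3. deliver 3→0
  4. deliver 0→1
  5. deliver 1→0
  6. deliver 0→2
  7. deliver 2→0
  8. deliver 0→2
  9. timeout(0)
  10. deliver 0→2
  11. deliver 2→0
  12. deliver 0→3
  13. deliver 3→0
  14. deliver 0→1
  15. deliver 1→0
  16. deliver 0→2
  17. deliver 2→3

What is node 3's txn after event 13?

1

1. propose(0,'y'):  <0:coor t1 ->
2. deliver 0→3:  <3:part t1 ->
3. deliver 3→0:  nop
4. deliver 0→1:  <1:part t1 ->
5. deliver 1→0:  nop
6. deliver 0→2:  <2:part t1 ->
7. deliver 2→0:  <0:coor t1 y>
8. deliver 0→2:  <2:part t1 y>
9. timeout(0):  <0:coor t2 y>
10. deliver 0→2:  <2:part t2 y>
11. deliver 2→0:  nop
12. deliver 0→3:  <3:part t1 y>
13. deliver 3→0:  nop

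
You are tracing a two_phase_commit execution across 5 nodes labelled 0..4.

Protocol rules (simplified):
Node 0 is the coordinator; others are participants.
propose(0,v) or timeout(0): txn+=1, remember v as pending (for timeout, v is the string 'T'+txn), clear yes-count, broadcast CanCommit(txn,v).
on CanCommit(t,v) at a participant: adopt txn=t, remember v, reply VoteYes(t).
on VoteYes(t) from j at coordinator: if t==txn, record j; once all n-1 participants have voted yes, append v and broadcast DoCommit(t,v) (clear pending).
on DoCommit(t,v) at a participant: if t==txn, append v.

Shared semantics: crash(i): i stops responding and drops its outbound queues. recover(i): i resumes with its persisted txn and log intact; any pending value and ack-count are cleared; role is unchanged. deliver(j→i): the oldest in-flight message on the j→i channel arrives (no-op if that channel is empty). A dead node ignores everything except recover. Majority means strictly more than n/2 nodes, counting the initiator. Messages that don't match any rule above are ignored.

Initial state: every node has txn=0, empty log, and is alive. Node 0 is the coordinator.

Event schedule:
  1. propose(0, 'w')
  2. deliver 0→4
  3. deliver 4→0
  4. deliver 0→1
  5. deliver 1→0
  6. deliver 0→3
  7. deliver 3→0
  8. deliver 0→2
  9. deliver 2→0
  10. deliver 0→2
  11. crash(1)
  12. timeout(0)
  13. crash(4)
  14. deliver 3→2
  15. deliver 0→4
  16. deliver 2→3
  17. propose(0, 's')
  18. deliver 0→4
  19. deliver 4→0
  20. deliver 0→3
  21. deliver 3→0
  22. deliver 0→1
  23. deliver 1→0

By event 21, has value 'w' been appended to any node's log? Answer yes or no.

1. propose(0,'w'):  <0:coor t1 ->
2. deliver 0→4:  <4:part t1 ->
3. deliver 4→0:  nop
4. deliver 0→1:  <1:part t1 ->
5. deliver 1→0:  nop
6. deliver 0→3:  <3:part t1 ->
7. deliver 3→0:  nop
8. deliver 0→2:  <2:part t1 ->
9. deliver 2→0:  <0:coor t1 w>
10. deliver 0→2:  <2:part t1 w>
11. crash(1):  <1:✗part t1 ->
12. timeout(0):  <0:coor t2 w>
13. crash(4):  <4:✗part t1 ->
14. deliver 3→2:  nop
15. deliver 0→4:  nop
16. deliver 2→3:  nop
17. propose(0,'s'):  <0:coor t3 w>
18. deliver 0→4:  nop
19. deliver 4→0:  nop
20. deliver 0→3:  <3:part t1 w>
21. deliver 3→0:  nop

yes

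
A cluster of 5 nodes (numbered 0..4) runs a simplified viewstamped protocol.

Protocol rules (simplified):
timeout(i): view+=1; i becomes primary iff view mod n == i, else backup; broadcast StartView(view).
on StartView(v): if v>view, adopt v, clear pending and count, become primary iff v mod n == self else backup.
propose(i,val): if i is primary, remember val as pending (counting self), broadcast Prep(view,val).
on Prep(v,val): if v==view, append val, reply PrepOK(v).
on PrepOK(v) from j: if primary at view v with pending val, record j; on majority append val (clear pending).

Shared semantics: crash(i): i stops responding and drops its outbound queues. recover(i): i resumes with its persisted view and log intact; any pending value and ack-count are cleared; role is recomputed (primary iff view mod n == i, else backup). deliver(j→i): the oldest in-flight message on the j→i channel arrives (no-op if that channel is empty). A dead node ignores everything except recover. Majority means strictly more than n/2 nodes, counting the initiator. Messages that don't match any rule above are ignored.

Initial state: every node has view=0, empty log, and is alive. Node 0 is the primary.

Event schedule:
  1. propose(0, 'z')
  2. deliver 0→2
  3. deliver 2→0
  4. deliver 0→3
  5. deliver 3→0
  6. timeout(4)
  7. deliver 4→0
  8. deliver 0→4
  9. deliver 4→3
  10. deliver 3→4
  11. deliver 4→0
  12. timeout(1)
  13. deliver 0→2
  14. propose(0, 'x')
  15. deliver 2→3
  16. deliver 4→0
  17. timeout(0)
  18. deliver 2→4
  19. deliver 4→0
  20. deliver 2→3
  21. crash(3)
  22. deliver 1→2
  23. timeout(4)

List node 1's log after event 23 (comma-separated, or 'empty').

e1 propose(0,'z'): ·
e2 deliver 0→2: 2[back,v=0,z]
e3 deliver 2→0: ·
e4 deliver 0→3: 3[back,v=0,z]
e5 deliver 3→0: 0[prim,v=0,z]
e6 timeout(4): 4[back,v=1,-]
e7 deliver 4→0: 0[back,v=1,z]
e8 deliver 0→4: ·
e9 deliver 4→3: 3[back,v=1,z]
e10 deliver 3→4: ·
e11 deliver 4→0: ·
e12 timeout(1): 1[prim,v=1,-]
e13 deliver 0→2: ·
e14 propose(0,'x'): ·
e15 deliver 2→3: ·
e16 deliver 4→0: ·
e17 timeout(0): 0[back,v=2,z]
e18 deliver 2→4: ·
e19 deliver 4→0: ·
e20 deliver 2→3: ·
e21 crash(3): 3[✗back,v=1,z]
e22 deliver 1→2: 2[back,v=1,z]
e23 timeout(4): 4[back,v=2,-]

empty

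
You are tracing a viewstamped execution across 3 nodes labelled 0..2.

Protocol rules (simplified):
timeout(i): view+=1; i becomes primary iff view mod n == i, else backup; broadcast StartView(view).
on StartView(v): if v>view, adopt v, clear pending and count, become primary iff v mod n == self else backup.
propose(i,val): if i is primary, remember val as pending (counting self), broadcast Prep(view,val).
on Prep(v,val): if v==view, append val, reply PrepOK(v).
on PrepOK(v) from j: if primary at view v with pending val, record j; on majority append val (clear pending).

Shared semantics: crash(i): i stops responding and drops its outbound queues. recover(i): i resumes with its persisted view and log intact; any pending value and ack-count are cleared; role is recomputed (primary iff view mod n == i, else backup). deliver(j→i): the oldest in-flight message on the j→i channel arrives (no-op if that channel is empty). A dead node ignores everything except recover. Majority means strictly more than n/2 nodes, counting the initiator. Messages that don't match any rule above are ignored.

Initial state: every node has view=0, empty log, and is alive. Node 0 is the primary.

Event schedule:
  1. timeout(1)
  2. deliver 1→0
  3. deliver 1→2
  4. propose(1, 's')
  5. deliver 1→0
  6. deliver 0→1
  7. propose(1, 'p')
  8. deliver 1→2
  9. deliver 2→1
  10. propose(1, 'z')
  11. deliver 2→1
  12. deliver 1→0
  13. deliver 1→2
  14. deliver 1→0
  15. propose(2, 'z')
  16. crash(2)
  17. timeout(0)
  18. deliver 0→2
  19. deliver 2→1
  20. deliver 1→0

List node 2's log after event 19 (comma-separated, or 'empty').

s,p

1. timeout(1):  <1:prim v1 ->
2. deliver 1→0:  <0:back v1 ->
3. deliver 1→2:  <2:back v1 ->
4. propose(1,'s'):  nop
5. deliver 1→0:  <0:back v1 s>
6. deliver 0→1:  <1:prim v1 s>
7. propose(1,'p'):  nop
8. deliver 1→2:  <2:back v1 s>
9. deliver 2→1:  <1:prim v1 s,p>
10. propose(1,'z'):  nop
11. deliver 2→1:  nop
12. deliver 1→0:  <0:back v1 s,p>
13. deliver 1→2:  <2:back v1 s,p>
14. deliver 1→0:  <0:back v1 s,p,z>
15. propose(2,'z'):  nop
16. crash(2):  <2:✗back v1 s,p>
17. timeout(0):  <0:back v2 s,p,z>
18. deliver 0→2:  nop
19. deliver 2→1:  nop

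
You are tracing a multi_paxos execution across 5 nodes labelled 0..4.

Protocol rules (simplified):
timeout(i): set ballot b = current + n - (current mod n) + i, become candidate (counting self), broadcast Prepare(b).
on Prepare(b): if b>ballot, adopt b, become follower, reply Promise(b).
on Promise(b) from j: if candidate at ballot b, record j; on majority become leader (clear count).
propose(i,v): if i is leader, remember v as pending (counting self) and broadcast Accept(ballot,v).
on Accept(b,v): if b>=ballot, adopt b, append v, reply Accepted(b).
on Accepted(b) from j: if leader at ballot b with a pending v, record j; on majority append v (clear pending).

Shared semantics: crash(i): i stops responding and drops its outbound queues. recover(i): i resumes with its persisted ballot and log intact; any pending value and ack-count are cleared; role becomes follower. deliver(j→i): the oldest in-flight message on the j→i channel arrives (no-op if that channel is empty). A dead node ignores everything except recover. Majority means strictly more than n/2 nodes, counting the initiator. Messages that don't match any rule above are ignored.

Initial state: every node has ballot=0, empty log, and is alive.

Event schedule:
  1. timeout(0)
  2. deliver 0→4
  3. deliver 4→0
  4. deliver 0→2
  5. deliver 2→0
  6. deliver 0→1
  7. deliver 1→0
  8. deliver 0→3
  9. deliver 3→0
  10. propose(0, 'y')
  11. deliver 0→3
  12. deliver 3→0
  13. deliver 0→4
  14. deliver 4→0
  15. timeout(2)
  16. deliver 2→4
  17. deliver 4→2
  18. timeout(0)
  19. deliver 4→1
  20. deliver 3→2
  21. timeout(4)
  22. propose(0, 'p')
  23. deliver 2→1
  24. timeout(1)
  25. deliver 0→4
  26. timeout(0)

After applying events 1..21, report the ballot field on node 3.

[1] timeout(0) → N0(cand b5 [-])
[2] deliver 0→4 → N4(foll b5 [-])
[3] deliver 4→0 → ∅
[4] deliver 0→2 → N2(foll b5 [-])
[5] deliver 2→0 → N0(lead b5 [-])
[6] deliver 0→1 → N1(foll b5 [-])
[7] deliver 1→0 → ∅
[8] deliver 0→3 → N3(foll b5 [-])
[9] deliver 3→0 → ∅
[10] propose(0,'y') → ∅
[11] deliver 0→3 → N3(foll b5 [y])
[12] deliver 3→0 → ∅
[13] deliver 0→4 → N4(foll b5 [y])
[14] deliver 4→0 → N0(lead b5 [y])
[15] timeout(2) → N2(cand b12 [-])
[16] deliver 2→4 → N4(foll b12 [y])
[17] deliver 4→2 → ∅
[18] timeout(0) → N0(cand b10 [y])
[19] deliver 4→1 → ∅
[20] deliver 3→2 → ∅
[21] timeout(4) → N4(cand b19 [y])

5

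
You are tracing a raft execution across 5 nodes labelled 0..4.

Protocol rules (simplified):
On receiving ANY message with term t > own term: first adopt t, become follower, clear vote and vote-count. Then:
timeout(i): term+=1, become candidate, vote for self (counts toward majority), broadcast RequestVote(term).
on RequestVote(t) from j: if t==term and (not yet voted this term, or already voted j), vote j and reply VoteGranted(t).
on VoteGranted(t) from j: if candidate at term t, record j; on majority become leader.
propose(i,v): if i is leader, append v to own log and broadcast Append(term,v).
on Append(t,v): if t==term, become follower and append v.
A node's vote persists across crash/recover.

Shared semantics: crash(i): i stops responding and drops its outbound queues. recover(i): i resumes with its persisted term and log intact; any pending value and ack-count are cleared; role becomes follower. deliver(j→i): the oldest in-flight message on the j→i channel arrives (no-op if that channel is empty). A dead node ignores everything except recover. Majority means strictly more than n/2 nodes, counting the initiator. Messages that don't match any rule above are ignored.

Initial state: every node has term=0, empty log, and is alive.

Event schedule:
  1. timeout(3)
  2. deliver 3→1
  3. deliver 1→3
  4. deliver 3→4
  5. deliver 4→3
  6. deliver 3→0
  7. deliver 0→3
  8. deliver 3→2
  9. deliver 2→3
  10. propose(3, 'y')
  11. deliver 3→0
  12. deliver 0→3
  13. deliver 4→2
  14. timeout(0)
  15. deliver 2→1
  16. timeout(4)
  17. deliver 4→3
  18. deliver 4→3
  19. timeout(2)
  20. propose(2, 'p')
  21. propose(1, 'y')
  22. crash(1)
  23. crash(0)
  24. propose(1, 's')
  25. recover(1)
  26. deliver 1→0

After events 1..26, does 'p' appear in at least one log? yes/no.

e1 timeout(3): 3[cand,t=1,-]
e2 deliver 3→1: 1[foll,t=1,-]
e3 deliver 1→3: ·
e4 deliver 3→4: 4[foll,t=1,-]
e5 deliver 4→3: 3[lead,t=1,-]
e6 deliver 3→0: 0[foll,t=1,-]
e7 deliver 0→3: ·
e8 deliver 3→2: 2[foll,t=1,-]
e9 deliver 2→3: ·
e10 propose(3,'y'): 3[lead,t=1,y]
e11 deliver 3→0: 0[foll,t=1,y]
e12 deliver 0→3: ·
e13 deliver 4→2: ·
e14 timeout(0): 0[cand,t=2,y]
e15 deliver 2→1: ·
e16 timeout(4): 4[cand,t=2,-]
e17 deliver 4→3: 3[foll,t=2,y]
e18 deliver 4→3: ·
e19 timeout(2): 2[cand,t=2,-]
e20 propose(2,'p'): ·
e21 propose(1,'y'): ·
e22 crash(1): 1[✗foll,t=1,-]
e23 crash(0): 0[✗cand,t=2,y]
e24 propose(1,'s'): ·
e25 recover(1): 1[foll,t=1,-]
e26 deliver 1→0: ·

no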